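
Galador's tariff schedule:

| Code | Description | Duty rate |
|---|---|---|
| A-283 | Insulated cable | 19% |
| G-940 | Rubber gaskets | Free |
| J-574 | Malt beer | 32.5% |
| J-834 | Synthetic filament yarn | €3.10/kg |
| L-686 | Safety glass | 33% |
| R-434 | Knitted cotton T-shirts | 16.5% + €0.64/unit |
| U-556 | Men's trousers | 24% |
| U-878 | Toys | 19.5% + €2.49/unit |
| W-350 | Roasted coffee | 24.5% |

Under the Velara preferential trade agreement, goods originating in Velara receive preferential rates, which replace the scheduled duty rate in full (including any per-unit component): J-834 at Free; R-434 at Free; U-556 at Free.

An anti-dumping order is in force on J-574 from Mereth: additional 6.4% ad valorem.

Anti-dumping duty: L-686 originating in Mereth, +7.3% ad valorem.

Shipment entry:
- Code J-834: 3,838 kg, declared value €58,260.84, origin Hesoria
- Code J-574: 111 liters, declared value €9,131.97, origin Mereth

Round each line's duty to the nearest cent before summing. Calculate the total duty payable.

Line 1 (J-834, Hesoria, 3,838 kg, €58,260.84):
Base rate for J-834 is €3.10/kg.
J-834 has an FTA preferential rate, but origin Hesoria is not Velara; base rate stands.
Duty = 3,838 × €3.10 = €11,897.80.
Line 2 (J-574, Mereth, 111 liters, €9,131.97):
Base rate for J-574 is 32.5%.
Additional duty on J-574 from Mereth: +6.4%. Applied ad valorem rate: 32.5% + 6.4% = 38.9%.
Duty = €9,131.97 × 38.9% = €3,552.34.
Total = €11,897.80 + €3,552.34 = €15,450.14.

€15,450.14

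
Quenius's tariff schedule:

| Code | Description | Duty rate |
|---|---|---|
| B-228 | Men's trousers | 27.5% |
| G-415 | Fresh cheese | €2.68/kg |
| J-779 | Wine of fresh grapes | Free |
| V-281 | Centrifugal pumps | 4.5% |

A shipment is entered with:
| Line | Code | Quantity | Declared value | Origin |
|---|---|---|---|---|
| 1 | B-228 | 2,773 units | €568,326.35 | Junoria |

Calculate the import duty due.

€156,289.75

Line 1 (B-228, Junoria, 2,773 units, €568,326.35):
Base rate for B-228 is 27.5%.
Duty = €568,326.35 × 27.5% = €156,289.75.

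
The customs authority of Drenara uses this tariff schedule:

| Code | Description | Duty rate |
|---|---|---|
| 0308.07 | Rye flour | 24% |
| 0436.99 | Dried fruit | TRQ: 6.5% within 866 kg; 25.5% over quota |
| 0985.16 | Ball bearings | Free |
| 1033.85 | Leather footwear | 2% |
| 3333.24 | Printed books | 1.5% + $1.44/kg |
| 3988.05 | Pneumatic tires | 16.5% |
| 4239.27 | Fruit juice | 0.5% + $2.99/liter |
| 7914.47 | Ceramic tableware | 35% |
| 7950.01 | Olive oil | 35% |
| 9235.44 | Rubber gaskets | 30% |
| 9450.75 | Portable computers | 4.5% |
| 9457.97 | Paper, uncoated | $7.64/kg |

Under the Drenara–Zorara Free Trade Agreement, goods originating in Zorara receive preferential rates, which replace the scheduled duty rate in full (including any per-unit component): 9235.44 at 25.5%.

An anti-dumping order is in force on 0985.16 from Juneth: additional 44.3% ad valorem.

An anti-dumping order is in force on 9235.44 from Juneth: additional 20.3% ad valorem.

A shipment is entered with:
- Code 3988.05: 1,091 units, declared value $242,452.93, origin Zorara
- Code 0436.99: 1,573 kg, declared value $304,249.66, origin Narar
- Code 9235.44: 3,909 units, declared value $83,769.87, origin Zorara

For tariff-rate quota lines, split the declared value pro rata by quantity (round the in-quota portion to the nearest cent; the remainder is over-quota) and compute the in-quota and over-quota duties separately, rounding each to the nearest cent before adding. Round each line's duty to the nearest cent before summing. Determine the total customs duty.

$107,124.38

Line 1 (3988.05, Zorara, 1,091 units, $242,452.93):
Base rate for 3988.05 is 16.5%.
Origin Zorara is the FTA partner but 3988.05 is not on the preference list; base rate stands.
Duty = $242,452.93 × 16.5% = $40,004.73.
Line 2 (0436.99, Narar, 1,573 kg, $304,249.66):
Code 0436.99 is under a tariff-rate quota (threshold 866 kg). In-quota: 866 kg at 6.5%; over-quota: 707 kg at 25.5%.
Pro-rata value split: in-quota = $304,249.66 × 866/1,573 = $167,501.72; over-quota = $304,249.66 − $167,501.72 = $136,747.94.
In-quota duty = $167,501.72 × 6.5% = $10,887.61. Over-quota duty = $136,747.94 × 25.5% = $34,870.72.
Line duty = $10,887.61 + $34,870.72 = $45,758.33.
Line 3 (9235.44, Zorara, 3,909 units, $83,769.87):
Base rate for 9235.44 is 30%.
Origin Zorara qualifies under the Drenara–Zorara agreement and 9235.44 is covered: preferential rate 25.5% applies instead.
The additional-duty order on 9235.44 targets Juneth, not Zorara; it does not apply.
Duty = $83,769.87 × 25.5% = $21,361.32.
Total = $40,004.73 + $45,758.33 + $21,361.32 = $107,124.38.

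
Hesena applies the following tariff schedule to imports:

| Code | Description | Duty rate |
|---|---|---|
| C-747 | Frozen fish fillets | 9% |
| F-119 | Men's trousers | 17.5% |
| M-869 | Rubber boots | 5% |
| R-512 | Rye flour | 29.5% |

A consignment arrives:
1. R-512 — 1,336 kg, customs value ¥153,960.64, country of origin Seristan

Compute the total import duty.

Line 1 (R-512, Seristan, 1,336 kg, ¥153,960.64):
Base rate for R-512 is 29.5%.
Duty = ¥153,960.64 × 29.5% = ¥45,418.39.

¥45,418.39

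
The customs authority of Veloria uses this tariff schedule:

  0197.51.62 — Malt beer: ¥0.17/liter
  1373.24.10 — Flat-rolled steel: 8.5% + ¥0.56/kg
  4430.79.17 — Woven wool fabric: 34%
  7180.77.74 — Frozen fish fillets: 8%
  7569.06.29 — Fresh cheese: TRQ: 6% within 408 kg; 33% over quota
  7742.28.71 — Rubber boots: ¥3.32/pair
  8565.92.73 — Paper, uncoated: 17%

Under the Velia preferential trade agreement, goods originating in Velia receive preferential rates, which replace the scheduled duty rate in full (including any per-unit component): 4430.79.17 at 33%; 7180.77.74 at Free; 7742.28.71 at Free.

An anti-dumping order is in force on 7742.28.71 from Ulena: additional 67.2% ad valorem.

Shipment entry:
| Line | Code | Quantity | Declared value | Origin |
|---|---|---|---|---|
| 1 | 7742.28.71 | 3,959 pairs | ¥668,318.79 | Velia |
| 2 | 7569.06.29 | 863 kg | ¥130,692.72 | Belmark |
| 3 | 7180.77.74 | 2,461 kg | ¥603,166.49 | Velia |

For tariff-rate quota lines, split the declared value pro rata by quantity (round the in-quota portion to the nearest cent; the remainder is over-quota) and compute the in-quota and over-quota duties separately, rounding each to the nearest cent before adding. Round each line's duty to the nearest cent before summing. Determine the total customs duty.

¥26,445.97

Line 1 (7742.28.71, Velia, 3,959 pairs, ¥668,318.79):
Base rate for 7742.28.71 is ¥3.32/pair.
Origin Velia qualifies under the Veloria–Velia agreement and 7742.28.71 is covered: preferential rate Free applies instead.
The additional-duty order on 7742.28.71 targets Ulena, not Velia; it does not apply.
Duty = ¥668,318.79 × 0% = ¥0.00.
Line 2 (7569.06.29, Belmark, 863 kg, ¥130,692.72):
Code 7569.06.29 is under a tariff-rate quota (threshold 408 kg). In-quota: 408 kg at 6%; over-quota: 455 kg at 33%.
Pro-rata value split: in-quota = ¥130,692.72 × 408/863 = ¥61,787.52; over-quota = ¥130,692.72 − ¥61,787.52 = ¥68,905.20.
In-quota duty = ¥61,787.52 × 6% = ¥3,707.25. Over-quota duty = ¥68,905.20 × 33% = ¥22,738.72.
Line duty = ¥3,707.25 + ¥22,738.72 = ¥26,445.97.
Line 3 (7180.77.74, Velia, 2,461 kg, ¥603,166.49):
Base rate for 7180.77.74 is 8%.
Origin Velia qualifies under the Veloria–Velia agreement and 7180.77.74 is covered: preferential rate Free applies instead.
Duty = ¥603,166.49 × 0% = ¥0.00.
Total = ¥0.00 + ¥26,445.97 + ¥0.00 = ¥26,445.97.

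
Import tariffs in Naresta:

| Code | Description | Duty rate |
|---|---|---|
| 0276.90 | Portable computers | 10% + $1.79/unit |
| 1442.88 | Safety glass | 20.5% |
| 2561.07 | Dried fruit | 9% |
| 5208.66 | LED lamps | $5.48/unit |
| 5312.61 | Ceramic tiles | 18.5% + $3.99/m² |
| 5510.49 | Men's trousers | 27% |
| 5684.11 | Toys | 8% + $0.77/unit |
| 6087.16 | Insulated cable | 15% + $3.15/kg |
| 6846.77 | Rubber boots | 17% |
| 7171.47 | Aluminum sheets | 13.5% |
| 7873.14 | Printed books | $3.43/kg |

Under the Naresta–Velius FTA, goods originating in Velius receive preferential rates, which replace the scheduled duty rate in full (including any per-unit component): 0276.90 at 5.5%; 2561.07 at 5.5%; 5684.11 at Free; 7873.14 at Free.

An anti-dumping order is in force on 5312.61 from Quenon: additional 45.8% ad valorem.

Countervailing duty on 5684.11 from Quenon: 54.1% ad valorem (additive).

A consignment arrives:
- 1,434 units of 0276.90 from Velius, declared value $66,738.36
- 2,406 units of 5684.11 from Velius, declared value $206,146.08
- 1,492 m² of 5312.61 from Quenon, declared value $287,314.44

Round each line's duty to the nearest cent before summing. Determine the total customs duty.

$194,366.87

Line 1 (0276.90, Velius, 1,434 units, $66,738.36):
Base rate for 0276.90 is 10% + $1.79/unit.
Origin Velius qualifies under the Naresta–Velius agreement and 0276.90 is covered: preferential rate 5.5% applies instead.
Duty = $66,738.36 × 5.5% = $3,670.61.
Line 2 (5684.11, Velius, 2,406 units, $206,146.08):
Base rate for 5684.11 is 8% + $0.77/unit.
Origin Velius qualifies under the Naresta–Velius agreement and 5684.11 is covered: preferential rate Free applies instead.
The additional-duty order on 5684.11 targets Quenon, not Velius; it does not apply.
Duty = $206,146.08 × 0% = $0.00.
Line 3 (5312.61, Quenon, 1,492 m², $287,314.44):
Base rate for 5312.61 is 18.5% + $3.99/m².
Additional duty on 5312.61 from Quenon: +45.8%. Applied ad valorem rate: 18.5% + 45.8% = 64.3%.
Duty = $287,314.44 × 64.3% + 1,492 × $3.99 = $190,696.26.
Total = $3,670.61 + $0.00 + $190,696.26 = $194,366.87.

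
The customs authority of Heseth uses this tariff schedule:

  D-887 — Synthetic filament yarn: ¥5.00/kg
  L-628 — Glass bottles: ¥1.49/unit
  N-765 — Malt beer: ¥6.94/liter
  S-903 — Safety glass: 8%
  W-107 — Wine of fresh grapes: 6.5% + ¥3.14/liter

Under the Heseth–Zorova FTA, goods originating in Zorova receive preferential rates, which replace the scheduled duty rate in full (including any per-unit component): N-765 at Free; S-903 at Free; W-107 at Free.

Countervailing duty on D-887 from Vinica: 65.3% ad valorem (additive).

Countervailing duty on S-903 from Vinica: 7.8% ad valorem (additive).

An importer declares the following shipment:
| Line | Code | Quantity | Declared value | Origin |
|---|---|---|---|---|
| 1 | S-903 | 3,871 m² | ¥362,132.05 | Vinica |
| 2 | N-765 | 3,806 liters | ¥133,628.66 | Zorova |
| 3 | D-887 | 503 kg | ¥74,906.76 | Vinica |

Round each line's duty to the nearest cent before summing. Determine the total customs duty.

Line 1 (S-903, Vinica, 3,871 m², ¥362,132.05):
Base rate for S-903 is 8%.
S-903 has an FTA preferential rate, but origin Vinica is not Zorova; base rate stands.
Additional duty on S-903 from Vinica: +7.8%. Applied ad valorem rate: 8% + 7.8% = 15.8%.
Duty = ¥362,132.05 × 15.8% = ¥57,216.86.
Line 2 (N-765, Zorova, 3,806 liters, ¥133,628.66):
Base rate for N-765 is ¥6.94/liter.
Origin Zorova qualifies under the Heseth–Zorova agreement and N-765 is covered: preferential rate Free applies instead.
Duty = ¥133,628.66 × 0% = ¥0.00.
Line 3 (D-887, Vinica, 503 kg, ¥74,906.76):
Base rate for D-887 is ¥5.00/kg.
Additional duty on D-887 from Vinica: +65.3% ad valorem. Applied ad valorem rate = 65.3%.
Duty = ¥74,906.76 × 65.3% + 503 × ¥5.00 = ¥51,429.11.
Total = ¥57,216.86 + ¥0.00 + ¥51,429.11 = ¥108,645.97.

¥108,645.97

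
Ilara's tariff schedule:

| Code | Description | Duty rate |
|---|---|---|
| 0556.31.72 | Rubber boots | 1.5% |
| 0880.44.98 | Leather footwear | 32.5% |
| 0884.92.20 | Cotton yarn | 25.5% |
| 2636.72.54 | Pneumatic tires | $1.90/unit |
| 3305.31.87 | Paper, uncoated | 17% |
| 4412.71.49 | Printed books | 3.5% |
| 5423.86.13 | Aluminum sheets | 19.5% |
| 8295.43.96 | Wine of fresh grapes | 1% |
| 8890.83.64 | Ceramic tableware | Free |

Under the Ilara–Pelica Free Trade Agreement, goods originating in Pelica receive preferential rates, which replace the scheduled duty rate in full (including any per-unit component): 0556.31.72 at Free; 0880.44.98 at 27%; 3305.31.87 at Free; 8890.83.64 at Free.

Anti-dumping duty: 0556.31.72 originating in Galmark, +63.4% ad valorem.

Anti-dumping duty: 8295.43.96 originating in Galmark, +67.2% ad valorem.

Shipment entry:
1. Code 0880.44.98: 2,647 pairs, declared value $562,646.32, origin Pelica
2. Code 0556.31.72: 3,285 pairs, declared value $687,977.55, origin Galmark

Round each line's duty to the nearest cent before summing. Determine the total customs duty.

$598,411.94

Line 1 (0880.44.98, Pelica, 2,647 pairs, $562,646.32):
Base rate for 0880.44.98 is 32.5%.
Origin Pelica qualifies under the Ilara–Pelica agreement and 0880.44.98 is covered: preferential rate 27% applies instead.
Duty = $562,646.32 × 27% = $151,914.51.
Line 2 (0556.31.72, Galmark, 3,285 pairs, $687,977.55):
Base rate for 0556.31.72 is 1.5%.
0556.31.72 has an FTA preferential rate, but origin Galmark is not Pelica; base rate stands.
Additional duty on 0556.31.72 from Galmark: +63.4%. Applied ad valorem rate: 1.5% + 63.4% = 64.9%.
Duty = $687,977.55 × 64.9% = $446,497.43.
Total = $151,914.51 + $446,497.43 = $598,411.94.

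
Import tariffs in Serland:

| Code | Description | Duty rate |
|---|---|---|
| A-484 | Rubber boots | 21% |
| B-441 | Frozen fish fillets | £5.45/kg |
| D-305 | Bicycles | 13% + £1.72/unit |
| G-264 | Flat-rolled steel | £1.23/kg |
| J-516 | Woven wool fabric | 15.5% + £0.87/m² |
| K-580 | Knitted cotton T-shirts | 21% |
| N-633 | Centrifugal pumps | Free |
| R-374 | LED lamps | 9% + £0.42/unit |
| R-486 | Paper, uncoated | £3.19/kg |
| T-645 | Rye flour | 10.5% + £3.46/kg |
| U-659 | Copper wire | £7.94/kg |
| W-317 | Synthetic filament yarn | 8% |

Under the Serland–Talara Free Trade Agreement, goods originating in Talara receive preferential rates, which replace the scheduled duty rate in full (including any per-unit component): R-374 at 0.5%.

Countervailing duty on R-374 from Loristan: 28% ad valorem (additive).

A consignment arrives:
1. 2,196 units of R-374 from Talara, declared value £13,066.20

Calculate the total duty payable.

£65.33

Line 1 (R-374, Talara, 2,196 units, £13,066.20):
Base rate for R-374 is 9% + £0.42/unit.
Origin Talara qualifies under the Serland–Talara agreement and R-374 is covered: preferential rate 0.5% applies instead.
The additional-duty order on R-374 targets Loristan, not Talara; it does not apply.
Duty = £13,066.20 × 0.5% = £65.33.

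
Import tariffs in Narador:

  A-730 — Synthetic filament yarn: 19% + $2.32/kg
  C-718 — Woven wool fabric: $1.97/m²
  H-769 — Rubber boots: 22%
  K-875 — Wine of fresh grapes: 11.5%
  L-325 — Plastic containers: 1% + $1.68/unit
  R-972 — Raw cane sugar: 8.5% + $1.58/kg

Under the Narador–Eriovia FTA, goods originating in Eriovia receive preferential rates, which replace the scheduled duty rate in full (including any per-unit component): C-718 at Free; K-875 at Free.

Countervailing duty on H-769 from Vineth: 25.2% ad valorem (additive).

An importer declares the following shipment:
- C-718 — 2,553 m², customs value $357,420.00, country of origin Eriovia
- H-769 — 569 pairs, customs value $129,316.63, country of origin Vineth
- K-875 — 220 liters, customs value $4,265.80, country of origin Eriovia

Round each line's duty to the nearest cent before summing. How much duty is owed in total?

$61,037.45

Line 1 (C-718, Eriovia, 2,553 m², $357,420.00):
Base rate for C-718 is $1.97/m².
Origin Eriovia qualifies under the Narador–Eriovia agreement and C-718 is covered: preferential rate Free applies instead.
Duty = $357,420.00 × 0% = $0.00.
Line 2 (H-769, Vineth, 569 pairs, $129,316.63):
Base rate for H-769 is 22%.
Additional duty on H-769 from Vineth: +25.2%. Applied ad valorem rate: 22% + 25.2% = 47.2%.
Duty = $129,316.63 × 47.2% = $61,037.45.
Line 3 (K-875, Eriovia, 220 liters, $4,265.80):
Base rate for K-875 is 11.5%.
Origin Eriovia qualifies under the Narador–Eriovia agreement and K-875 is covered: preferential rate Free applies instead.
Duty = $4,265.80 × 0% = $0.00.
Total = $0.00 + $61,037.45 + $0.00 = $61,037.45.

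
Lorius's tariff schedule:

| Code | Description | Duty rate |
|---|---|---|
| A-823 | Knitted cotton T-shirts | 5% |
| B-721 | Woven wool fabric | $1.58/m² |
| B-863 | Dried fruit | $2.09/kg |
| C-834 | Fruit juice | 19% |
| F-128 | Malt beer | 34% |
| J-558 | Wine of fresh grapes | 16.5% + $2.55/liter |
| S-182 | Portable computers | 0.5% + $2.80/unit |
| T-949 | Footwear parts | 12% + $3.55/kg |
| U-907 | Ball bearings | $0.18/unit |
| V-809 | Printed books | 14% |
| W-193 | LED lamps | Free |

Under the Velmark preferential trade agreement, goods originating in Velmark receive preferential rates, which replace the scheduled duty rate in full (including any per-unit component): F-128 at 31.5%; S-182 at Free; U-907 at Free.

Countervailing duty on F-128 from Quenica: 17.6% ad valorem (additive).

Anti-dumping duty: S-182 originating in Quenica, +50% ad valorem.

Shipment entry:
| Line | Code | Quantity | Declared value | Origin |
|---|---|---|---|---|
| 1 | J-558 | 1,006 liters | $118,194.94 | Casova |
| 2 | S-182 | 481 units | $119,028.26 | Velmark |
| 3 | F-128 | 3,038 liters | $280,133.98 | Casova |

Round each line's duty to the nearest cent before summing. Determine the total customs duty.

$117,313.02

Line 1 (J-558, Casova, 1,006 liters, $118,194.94):
Base rate for J-558 is 16.5% + $2.55/liter.
Duty = $118,194.94 × 16.5% + 1,006 × $2.55 = $22,067.47.
Line 2 (S-182, Velmark, 481 units, $119,028.26):
Base rate for S-182 is 0.5% + $2.80/unit.
Origin Velmark qualifies under the Lorius–Velmark agreement and S-182 is covered: preferential rate Free applies instead.
The additional-duty order on S-182 targets Quenica, not Velmark; it does not apply.
Duty = $119,028.26 × 0% = $0.00.
Line 3 (F-128, Casova, 3,038 liters, $280,133.98):
Base rate for F-128 is 34%.
F-128 has an FTA preferential rate, but origin Casova is not Velmark; base rate stands.
The additional-duty order on F-128 targets Quenica, not Casova; it does not apply.
Duty = $280,133.98 × 34% = $95,245.55.
Total = $22,067.47 + $0.00 + $95,245.55 = $117,313.02.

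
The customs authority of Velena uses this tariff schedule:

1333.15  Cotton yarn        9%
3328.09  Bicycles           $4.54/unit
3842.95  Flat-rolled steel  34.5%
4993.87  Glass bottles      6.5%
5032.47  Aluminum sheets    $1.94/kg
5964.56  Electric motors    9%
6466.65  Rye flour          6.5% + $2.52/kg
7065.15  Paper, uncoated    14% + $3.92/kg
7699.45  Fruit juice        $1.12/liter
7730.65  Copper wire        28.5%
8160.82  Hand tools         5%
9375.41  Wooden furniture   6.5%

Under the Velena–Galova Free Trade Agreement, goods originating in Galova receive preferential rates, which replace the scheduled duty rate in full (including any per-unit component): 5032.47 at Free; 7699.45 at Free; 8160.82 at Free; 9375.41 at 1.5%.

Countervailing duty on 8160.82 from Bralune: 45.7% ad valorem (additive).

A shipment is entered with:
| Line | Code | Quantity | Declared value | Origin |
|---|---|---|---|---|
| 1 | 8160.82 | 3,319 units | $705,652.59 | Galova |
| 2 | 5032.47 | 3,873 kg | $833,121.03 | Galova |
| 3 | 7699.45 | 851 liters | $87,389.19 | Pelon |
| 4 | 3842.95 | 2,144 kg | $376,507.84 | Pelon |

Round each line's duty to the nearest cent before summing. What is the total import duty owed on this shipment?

$130,848.32

Line 1 (8160.82, Galova, 3,319 units, $705,652.59):
Base rate for 8160.82 is 5%.
Origin Galova qualifies under the Velena–Galova agreement and 8160.82 is covered: preferential rate Free applies instead.
The additional-duty order on 8160.82 targets Bralune, not Galova; it does not apply.
Duty = $705,652.59 × 0% = $0.00.
Line 2 (5032.47, Galova, 3,873 kg, $833,121.03):
Base rate for 5032.47 is $1.94/kg.
Origin Galova qualifies under the Velena–Galova agreement and 5032.47 is covered: preferential rate Free applies instead.
Duty = $833,121.03 × 0% = $0.00.
Line 3 (7699.45, Pelon, 851 liters, $87,389.19):
Base rate for 7699.45 is $1.12/liter.
7699.45 has an FTA preferential rate, but origin Pelon is not Galova; base rate stands.
Duty = 851 × $1.12 = $953.12.
Line 4 (3842.95, Pelon, 2,144 kg, $376,507.84):
Base rate for 3842.95 is 34.5%.
Duty = $376,507.84 × 34.5% = $129,895.20.
Total = $0.00 + $0.00 + $953.12 + $129,895.20 = $130,848.32.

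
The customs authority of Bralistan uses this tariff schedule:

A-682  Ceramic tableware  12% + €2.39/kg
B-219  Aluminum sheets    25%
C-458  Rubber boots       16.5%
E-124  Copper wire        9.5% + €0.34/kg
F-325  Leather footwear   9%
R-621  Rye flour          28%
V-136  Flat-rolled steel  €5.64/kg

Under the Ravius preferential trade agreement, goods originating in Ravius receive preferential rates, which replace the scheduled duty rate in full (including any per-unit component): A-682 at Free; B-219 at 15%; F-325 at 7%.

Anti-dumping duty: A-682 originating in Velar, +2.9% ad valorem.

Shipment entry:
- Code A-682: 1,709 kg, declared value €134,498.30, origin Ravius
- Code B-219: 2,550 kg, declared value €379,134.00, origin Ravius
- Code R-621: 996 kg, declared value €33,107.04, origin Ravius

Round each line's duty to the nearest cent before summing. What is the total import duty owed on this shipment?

€66,140.07

Line 1 (A-682, Ravius, 1,709 kg, €134,498.30):
Base rate for A-682 is 12% + €2.39/kg.
Origin Ravius qualifies under the Bralistan–Ravius agreement and A-682 is covered: preferential rate Free applies instead.
The additional-duty order on A-682 targets Velar, not Ravius; it does not apply.
Duty = €134,498.30 × 0% = €0.00.
Line 2 (B-219, Ravius, 2,550 kg, €379,134.00):
Base rate for B-219 is 25%.
Origin Ravius qualifies under the Bralistan–Ravius agreement and B-219 is covered: preferential rate 15% applies instead.
Duty = €379,134.00 × 15% = €56,870.10.
Line 3 (R-621, Ravius, 996 kg, €33,107.04):
Base rate for R-621 is 28%.
Origin Ravius is the FTA partner but R-621 is not on the preference list; base rate stands.
Duty = €33,107.04 × 28% = €9,269.97.
Total = €0.00 + €56,870.10 + €9,269.97 = €66,140.07.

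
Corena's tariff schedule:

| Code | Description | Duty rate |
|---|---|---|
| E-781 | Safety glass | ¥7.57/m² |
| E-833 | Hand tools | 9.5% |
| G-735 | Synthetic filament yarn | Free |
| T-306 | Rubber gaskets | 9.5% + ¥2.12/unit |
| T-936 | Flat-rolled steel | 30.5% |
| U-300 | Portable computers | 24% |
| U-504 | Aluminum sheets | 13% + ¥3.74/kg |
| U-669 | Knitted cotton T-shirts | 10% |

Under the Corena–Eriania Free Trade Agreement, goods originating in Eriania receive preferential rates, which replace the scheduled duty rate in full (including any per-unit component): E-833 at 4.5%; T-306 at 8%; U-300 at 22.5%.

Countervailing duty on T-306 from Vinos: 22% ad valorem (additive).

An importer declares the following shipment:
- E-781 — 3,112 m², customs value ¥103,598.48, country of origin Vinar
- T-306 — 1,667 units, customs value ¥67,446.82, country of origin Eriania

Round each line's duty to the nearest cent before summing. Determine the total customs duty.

Line 1 (E-781, Vinar, 3,112 m², ¥103,598.48):
Base rate for E-781 is ¥7.57/m².
Duty = 3,112 × ¥7.57 = ¥23,557.84.
Line 2 (T-306, Eriania, 1,667 units, ¥67,446.82):
Base rate for T-306 is 9.5% + ¥2.12/unit.
Origin Eriania qualifies under the Corena–Eriania agreement and T-306 is covered: preferential rate 8% applies instead.
The additional-duty order on T-306 targets Vinos, not Eriania; it does not apply.
Duty = ¥67,446.82 × 8% = ¥5,395.75.
Total = ¥23,557.84 + ¥5,395.75 = ¥28,953.59.

¥28,953.59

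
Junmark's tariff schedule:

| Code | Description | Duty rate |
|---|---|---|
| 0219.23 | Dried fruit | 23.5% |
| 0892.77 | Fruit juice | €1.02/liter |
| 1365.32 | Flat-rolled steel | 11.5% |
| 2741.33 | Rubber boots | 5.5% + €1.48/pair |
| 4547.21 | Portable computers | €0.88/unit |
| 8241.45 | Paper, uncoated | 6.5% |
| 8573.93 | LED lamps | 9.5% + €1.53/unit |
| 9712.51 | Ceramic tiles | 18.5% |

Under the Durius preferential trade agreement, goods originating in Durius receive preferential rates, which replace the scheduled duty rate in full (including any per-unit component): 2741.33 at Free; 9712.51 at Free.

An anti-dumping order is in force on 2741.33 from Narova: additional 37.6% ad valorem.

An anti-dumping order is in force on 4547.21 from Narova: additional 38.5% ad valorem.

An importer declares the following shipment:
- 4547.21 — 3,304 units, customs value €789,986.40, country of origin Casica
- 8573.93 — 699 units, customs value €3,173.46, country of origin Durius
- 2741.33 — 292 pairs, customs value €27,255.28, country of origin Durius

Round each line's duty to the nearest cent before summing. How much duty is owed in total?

€4,278.47

Line 1 (4547.21, Casica, 3,304 units, €789,986.40):
Base rate for 4547.21 is €0.88/unit.
The additional-duty order on 4547.21 targets Narova, not Casica; it does not apply.
Duty = 3,304 × €0.88 = €2,907.52.
Line 2 (8573.93, Durius, 699 units, €3,173.46):
Base rate for 8573.93 is 9.5% + €1.53/unit.
Origin Durius is the FTA partner but 8573.93 is not on the preference list; base rate stands.
Duty = €3,173.46 × 9.5% + 699 × €1.53 = €1,370.95.
Line 3 (2741.33, Durius, 292 pairs, €27,255.28):
Base rate for 2741.33 is 5.5% + €1.48/pair.
Origin Durius qualifies under the Junmark–Durius agreement and 2741.33 is covered: preferential rate Free applies instead.
The additional-duty order on 2741.33 targets Narova, not Durius; it does not apply.
Duty = €27,255.28 × 0% = €0.00.
Total = €2,907.52 + €1,370.95 + €0.00 = €4,278.47.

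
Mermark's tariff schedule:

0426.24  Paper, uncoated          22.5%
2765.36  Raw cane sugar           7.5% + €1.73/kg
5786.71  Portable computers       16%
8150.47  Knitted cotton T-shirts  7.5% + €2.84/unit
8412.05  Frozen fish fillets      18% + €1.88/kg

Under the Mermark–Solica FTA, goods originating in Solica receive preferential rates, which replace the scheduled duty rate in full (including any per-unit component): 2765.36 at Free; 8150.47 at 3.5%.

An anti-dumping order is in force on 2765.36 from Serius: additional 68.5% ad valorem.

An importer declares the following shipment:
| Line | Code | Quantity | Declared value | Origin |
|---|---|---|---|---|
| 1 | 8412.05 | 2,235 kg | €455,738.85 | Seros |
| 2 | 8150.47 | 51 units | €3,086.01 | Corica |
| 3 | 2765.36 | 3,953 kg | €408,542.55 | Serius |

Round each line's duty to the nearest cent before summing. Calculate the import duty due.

Line 1 (8412.05, Seros, 2,235 kg, €455,738.85):
Base rate for 8412.05 is 18% + €1.88/kg.
Duty = €455,738.85 × 18% + 2,235 × €1.88 = €86,234.79.
Line 2 (8150.47, Corica, 51 units, €3,086.01):
Base rate for 8150.47 is 7.5% + €2.84/unit.
8150.47 has an FTA preferential rate, but origin Corica is not Solica; base rate stands.
Duty = €3,086.01 × 7.5% + 51 × €2.84 = €376.29.
Line 3 (2765.36, Serius, 3,953 kg, €408,542.55):
Base rate for 2765.36 is 7.5% + €1.73/kg.
2765.36 has an FTA preferential rate, but origin Serius is not Solica; base rate stands.
Additional duty on 2765.36 from Serius: +68.5%. Applied ad valorem rate: 7.5% + 68.5% = 76%.
Duty = €408,542.55 × 76% + 3,953 × €1.73 = €317,331.03.
Total = €86,234.79 + €376.29 + €317,331.03 = €403,942.11.

€403,942.11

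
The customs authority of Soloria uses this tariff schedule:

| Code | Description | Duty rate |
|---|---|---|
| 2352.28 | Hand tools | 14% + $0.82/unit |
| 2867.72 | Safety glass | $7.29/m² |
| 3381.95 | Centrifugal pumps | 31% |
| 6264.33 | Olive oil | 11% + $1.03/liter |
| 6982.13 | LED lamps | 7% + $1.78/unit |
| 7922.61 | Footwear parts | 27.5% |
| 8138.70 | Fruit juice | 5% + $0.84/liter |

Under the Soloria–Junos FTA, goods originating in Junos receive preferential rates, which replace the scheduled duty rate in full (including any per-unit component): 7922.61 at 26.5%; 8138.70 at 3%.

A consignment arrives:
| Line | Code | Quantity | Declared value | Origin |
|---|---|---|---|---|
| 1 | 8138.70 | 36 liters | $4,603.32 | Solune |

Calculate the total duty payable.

$260.41

Line 1 (8138.70, Solune, 36 liters, $4,603.32):
Base rate for 8138.70 is 5% + $0.84/liter.
8138.70 has an FTA preferential rate, but origin Solune is not Junos; base rate stands.
Duty = $4,603.32 × 5% + 36 × $0.84 = $260.41.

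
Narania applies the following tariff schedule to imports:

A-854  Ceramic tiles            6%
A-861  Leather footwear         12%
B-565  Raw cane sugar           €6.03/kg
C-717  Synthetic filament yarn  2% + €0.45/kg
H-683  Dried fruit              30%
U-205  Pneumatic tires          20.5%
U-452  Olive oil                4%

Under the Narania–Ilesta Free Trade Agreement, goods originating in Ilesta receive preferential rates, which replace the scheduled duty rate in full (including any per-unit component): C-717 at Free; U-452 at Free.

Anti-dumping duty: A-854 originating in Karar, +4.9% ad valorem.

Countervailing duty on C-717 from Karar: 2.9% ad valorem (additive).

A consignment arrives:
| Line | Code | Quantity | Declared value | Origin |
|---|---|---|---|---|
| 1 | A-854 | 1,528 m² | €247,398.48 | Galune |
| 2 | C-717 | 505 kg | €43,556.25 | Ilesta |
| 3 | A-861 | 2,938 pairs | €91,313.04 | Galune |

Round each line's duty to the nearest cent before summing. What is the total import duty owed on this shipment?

€25,801.47

Line 1 (A-854, Galune, 1,528 m², €247,398.48):
Base rate for A-854 is 6%.
The additional-duty order on A-854 targets Karar, not Galune; it does not apply.
Duty = €247,398.48 × 6% = €14,843.91.
Line 2 (C-717, Ilesta, 505 kg, €43,556.25):
Base rate for C-717 is 2% + €0.45/kg.
Origin Ilesta qualifies under the Narania–Ilesta agreement and C-717 is covered: preferential rate Free applies instead.
The additional-duty order on C-717 targets Karar, not Ilesta; it does not apply.
Duty = €43,556.25 × 0% = €0.00.
Line 3 (A-861, Galune, 2,938 pairs, €91,313.04):
Base rate for A-861 is 12%.
Duty = €91,313.04 × 12% = €10,957.56.
Total = €14,843.91 + €0.00 + €10,957.56 = €25,801.47.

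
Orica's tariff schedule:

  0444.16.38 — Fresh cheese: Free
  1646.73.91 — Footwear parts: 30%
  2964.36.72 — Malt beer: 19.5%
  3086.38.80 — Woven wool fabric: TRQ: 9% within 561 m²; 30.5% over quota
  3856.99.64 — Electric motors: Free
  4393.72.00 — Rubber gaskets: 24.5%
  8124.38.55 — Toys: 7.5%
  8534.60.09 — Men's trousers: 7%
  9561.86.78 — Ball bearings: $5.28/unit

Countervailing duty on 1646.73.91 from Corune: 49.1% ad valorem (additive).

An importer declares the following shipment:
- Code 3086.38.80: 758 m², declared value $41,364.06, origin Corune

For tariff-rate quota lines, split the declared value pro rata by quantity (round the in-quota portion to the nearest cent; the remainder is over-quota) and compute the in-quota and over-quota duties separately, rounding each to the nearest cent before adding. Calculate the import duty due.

$6,034.08

Line 1 (3086.38.80, Corune, 758 m², $41,364.06):
Code 3086.38.80 is under a tariff-rate quota (threshold 561 m²). In-quota: 561 m² at 9%; over-quota: 197 m² at 30.5%.
Pro-rata value split: in-quota = $41,364.06 × 561/758 = $30,613.77; over-quota = $41,364.06 − $30,613.77 = $10,750.29.
In-quota duty = $30,613.77 × 9% = $2,755.24. Over-quota duty = $10,750.29 × 30.5% = $3,278.84.
Line duty = $2,755.24 + $3,278.84 = $6,034.08.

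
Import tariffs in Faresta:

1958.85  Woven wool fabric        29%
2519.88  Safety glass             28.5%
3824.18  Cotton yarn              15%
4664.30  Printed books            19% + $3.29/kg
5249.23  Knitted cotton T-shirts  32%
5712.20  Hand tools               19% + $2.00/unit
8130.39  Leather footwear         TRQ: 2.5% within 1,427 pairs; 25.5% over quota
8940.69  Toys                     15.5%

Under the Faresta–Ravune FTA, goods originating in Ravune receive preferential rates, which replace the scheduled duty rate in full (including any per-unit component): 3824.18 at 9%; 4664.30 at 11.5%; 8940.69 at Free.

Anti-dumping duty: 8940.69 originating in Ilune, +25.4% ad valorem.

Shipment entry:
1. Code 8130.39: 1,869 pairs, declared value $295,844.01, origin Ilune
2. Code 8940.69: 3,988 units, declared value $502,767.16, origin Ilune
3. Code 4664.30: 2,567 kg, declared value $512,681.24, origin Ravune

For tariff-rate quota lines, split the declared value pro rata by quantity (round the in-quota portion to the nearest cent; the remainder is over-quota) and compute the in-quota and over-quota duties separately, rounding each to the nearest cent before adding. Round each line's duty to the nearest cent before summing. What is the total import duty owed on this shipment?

Line 1 (8130.39, Ilune, 1,869 pairs, $295,844.01):
Code 8130.39 is under a tariff-rate quota (threshold 1,427 pairs). In-quota: 1,427 pairs at 2.5%; over-quota: 442 pairs at 25.5%.
Pro-rata value split: in-quota = $295,844.01 × 1,427/1,869 = $225,879.83; over-quota = $295,844.01 − $225,879.83 = $69,964.18.
In-quota duty = $225,879.83 × 2.5% = $5,647.00. Over-quota duty = $69,964.18 × 25.5% = $17,840.87.
Line duty = $5,647.00 + $17,840.87 = $23,487.87.
Line 2 (8940.69, Ilune, 3,988 units, $502,767.16):
Base rate for 8940.69 is 15.5%.
8940.69 has an FTA preferential rate, but origin Ilune is not Ravune; base rate stands.
Additional duty on 8940.69 from Ilune: +25.4%. Applied ad valorem rate: 15.5% + 25.4% = 40.9%.
Duty = $502,767.16 × 40.9% = $205,631.77.
Line 3 (4664.30, Ravune, 2,567 kg, $512,681.24):
Base rate for 4664.30 is 19% + $3.29/kg.
Origin Ravune qualifies under the Faresta–Ravune agreement and 4664.30 is covered: preferential rate 11.5% applies instead.
Duty = $512,681.24 × 11.5% = $58,958.34.
Total = $23,487.87 + $205,631.77 + $58,958.34 = $288,077.98.

$288,077.98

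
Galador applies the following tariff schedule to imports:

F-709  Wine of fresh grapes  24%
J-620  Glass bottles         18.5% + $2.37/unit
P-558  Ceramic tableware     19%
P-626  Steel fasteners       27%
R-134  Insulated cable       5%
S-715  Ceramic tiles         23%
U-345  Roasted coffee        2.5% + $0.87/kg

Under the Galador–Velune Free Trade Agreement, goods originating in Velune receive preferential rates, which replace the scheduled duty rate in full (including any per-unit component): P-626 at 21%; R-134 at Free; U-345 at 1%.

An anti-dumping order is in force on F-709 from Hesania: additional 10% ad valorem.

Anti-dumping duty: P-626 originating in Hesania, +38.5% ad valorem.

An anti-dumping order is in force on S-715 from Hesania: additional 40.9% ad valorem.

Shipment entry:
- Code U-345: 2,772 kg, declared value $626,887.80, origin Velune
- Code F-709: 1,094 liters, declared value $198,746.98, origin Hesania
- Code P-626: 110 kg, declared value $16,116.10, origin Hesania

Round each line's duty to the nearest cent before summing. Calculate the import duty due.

Line 1 (U-345, Velune, 2,772 kg, $626,887.80):
Base rate for U-345 is 2.5% + $0.87/kg.
Origin Velune qualifies under the Galador–Velune agreement and U-345 is covered: preferential rate 1% applies instead.
Duty = $626,887.80 × 1% = $6,268.88.
Line 2 (F-709, Hesania, 1,094 liters, $198,746.98):
Base rate for F-709 is 24%.
Additional duty on F-709 from Hesania: +10%. Applied ad valorem rate: 24% + 10% = 34%.
Duty = $198,746.98 × 34% = $67,573.97.
Line 3 (P-626, Hesania, 110 kg, $16,116.10):
Base rate for P-626 is 27%.
P-626 has an FTA preferential rate, but origin Hesania is not Velune; base rate stands.
Additional duty on P-626 from Hesania: +38.5%. Applied ad valorem rate: 27% + 38.5% = 65.5%.
Duty = $16,116.10 × 65.5% = $10,556.05.
Total = $6,268.88 + $67,573.97 + $10,556.05 = $84,398.90.

$84,398.90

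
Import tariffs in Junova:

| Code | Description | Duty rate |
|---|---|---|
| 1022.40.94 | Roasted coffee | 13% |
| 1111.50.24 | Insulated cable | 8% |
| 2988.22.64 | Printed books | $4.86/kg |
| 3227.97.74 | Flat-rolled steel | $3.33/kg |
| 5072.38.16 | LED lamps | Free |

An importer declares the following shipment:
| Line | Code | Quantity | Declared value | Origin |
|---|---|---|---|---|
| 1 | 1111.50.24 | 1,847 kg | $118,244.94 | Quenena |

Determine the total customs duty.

$9,459.60

Line 1 (1111.50.24, Quenena, 1,847 kg, $118,244.94):
Base rate for 1111.50.24 is 8%.
Duty = $118,244.94 × 8% = $9,459.60.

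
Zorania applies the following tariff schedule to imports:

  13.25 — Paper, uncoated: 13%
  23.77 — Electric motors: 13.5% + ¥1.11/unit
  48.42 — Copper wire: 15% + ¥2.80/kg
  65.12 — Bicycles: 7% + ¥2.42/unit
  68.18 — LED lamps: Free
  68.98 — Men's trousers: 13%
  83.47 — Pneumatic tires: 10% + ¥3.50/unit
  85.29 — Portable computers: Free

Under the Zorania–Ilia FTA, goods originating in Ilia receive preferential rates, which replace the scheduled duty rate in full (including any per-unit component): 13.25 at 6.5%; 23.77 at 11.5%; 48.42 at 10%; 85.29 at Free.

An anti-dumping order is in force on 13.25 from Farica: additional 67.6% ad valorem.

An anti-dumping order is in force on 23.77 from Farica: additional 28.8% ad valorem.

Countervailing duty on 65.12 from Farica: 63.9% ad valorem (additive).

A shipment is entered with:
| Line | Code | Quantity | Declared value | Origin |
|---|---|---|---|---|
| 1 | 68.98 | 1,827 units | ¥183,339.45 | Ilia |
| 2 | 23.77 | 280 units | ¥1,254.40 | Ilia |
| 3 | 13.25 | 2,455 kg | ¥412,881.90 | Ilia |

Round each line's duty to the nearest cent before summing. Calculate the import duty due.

Line 1 (68.98, Ilia, 1,827 units, ¥183,339.45):
Base rate for 68.98 is 13%.
Origin Ilia is the FTA partner but 68.98 is not on the preference list; base rate stands.
Duty = ¥183,339.45 × 13% = ¥23,834.13.
Line 2 (23.77, Ilia, 280 units, ¥1,254.40):
Base rate for 23.77 is 13.5% + ¥1.11/unit.
Origin Ilia qualifies under the Zorania–Ilia agreement and 23.77 is covered: preferential rate 11.5% applies instead.
The additional-duty order on 23.77 targets Farica, not Ilia; it does not apply.
Duty = ¥1,254.40 × 11.5% = ¥144.26.
Line 3 (13.25, Ilia, 2,455 kg, ¥412,881.90):
Base rate for 13.25 is 13%.
Origin Ilia qualifies under the Zorania–Ilia agreement and 13.25 is covered: preferential rate 6.5% applies instead.
The additional-duty order on 13.25 targets Farica, not Ilia; it does not apply.
Duty = ¥412,881.90 × 6.5% = ¥26,837.32.
Total = ¥23,834.13 + ¥144.26 + ¥26,837.32 = ¥50,815.71.

¥50,815.71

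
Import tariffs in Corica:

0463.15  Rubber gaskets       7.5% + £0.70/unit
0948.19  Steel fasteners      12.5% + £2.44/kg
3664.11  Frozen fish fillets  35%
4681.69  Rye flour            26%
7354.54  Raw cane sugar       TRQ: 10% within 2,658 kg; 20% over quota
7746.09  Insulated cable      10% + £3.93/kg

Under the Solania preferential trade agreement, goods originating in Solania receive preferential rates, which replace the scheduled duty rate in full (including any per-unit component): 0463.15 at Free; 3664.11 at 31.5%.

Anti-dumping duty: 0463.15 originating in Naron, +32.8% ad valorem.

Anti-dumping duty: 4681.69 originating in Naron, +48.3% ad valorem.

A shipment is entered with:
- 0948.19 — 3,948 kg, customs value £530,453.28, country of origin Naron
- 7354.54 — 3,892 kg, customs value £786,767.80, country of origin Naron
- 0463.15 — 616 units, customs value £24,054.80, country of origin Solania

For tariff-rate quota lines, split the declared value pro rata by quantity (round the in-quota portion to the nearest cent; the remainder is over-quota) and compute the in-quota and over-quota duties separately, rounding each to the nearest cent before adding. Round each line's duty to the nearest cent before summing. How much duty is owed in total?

Line 1 (0948.19, Naron, 3,948 kg, £530,453.28):
Base rate for 0948.19 is 12.5% + £2.44/kg.
Duty = £530,453.28 × 12.5% + 3,948 × £2.44 = £75,939.78.
Line 2 (7354.54, Naron, 3,892 kg, £786,767.80):
Code 7354.54 is under a tariff-rate quota (threshold 2,658 kg). In-quota: 2,658 kg at 10%; over-quota: 1,234 kg at 20%.
Pro-rata value split: in-quota = £786,767.80 × 2,658/3,892 = £537,314.70; over-quota = £786,767.80 − £537,314.70 = £249,453.10.
In-quota duty = £537,314.70 × 10% = £53,731.47. Over-quota duty = £249,453.10 × 20% = £49,890.62.
Line duty = £53,731.47 + £49,890.62 = £103,622.09.
Line 3 (0463.15, Solania, 616 units, £24,054.80):
Base rate for 0463.15 is 7.5% + £0.70/unit.
Origin Solania qualifies under the Corica–Solania agreement and 0463.15 is covered: preferential rate Free applies instead.
The additional-duty order on 0463.15 targets Naron, not Solania; it does not apply.
Duty = £24,054.80 × 0% = £0.00.
Total = £75,939.78 + £103,622.09 + £0.00 = £179,561.87.

£179,561.87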